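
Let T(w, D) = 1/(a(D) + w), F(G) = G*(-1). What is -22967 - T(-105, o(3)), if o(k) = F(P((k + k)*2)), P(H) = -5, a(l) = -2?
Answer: -2457468/107 ≈ -22967.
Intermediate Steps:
F(G) = -G
o(k) = 5 (o(k) = -1*(-5) = 5)
T(w, D) = 1/(-2 + w)
-22967 - T(-105, o(3)) = -22967 - 1/(-2 - 105) = -22967 - 1/(-107) = -22967 - 1*(-1/107) = -22967 + 1/107 = -2457468/107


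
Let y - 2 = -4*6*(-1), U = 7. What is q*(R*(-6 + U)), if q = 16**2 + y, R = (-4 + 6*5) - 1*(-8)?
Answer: 9588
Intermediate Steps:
y = 26 (y = 2 - 4*6*(-1) = 2 - 24*(-1) = 2 + 24 = 26)
R = 34 (R = (-4 + 30) + 8 = 26 + 8 = 34)
q = 282 (q = 16**2 + 26 = 256 + 26 = 282)
q*(R*(-6 + U)) = 282*(34*(-6 + 7)) = 282*(34*1) = 282*34 = 9588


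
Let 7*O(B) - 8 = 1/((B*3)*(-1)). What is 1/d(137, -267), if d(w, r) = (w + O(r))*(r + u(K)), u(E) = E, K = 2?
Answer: -5607/205260520 ≈ -2.7317e-5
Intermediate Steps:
O(B) = 8/7 - 1/(21*B) (O(B) = 8/7 + 1/(7*(((B*3)*(-1)))) = 8/7 + 1/(7*(((3*B)*(-1)))) = 8/7 + 1/(7*((-3*B))) = 8/7 + (-1/(3*B))/7 = 8/7 - 1/(21*B))
d(w, r) = (2 + r)*(w + (-1 + 24*r)/(21*r)) (d(w, r) = (w + (-1 + 24*r)/(21*r))*(r + 2) = (w + (-1 + 24*r)/(21*r))*(2 + r) = (2 + r)*(w + (-1 + 24*r)/(21*r)))
1/d(137, -267) = 1/(47/21 + 2*137 - 2/21/(-267) + (8/7)*(-267) - 267*137) = 1/(47/21 + 274 - 2/21*(-1/267) - 2136/7 - 36579) = 1/(47/21 + 274 + 2/5607 - 2136/7 - 36579) = 1/(-205260520/5607) = -5607/205260520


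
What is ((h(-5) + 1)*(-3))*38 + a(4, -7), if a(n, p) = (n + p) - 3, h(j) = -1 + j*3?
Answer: 1704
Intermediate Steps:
h(j) = -1 + 3*j
a(n, p) = -3 + n + p
((h(-5) + 1)*(-3))*38 + a(4, -7) = (((-1 + 3*(-5)) + 1)*(-3))*38 + (-3 + 4 - 7) = (((-1 - 15) + 1)*(-3))*38 - 6 = ((-16 + 1)*(-3))*38 - 6 = -15*(-3)*38 - 6 = 45*38 - 6 = 1710 - 6 = 1704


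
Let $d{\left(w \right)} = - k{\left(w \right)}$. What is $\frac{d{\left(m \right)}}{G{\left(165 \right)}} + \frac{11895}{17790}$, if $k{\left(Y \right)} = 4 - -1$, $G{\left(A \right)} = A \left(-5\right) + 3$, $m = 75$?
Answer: $\frac{164444}{243723} \approx 0.67472$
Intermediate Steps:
$G{\left(A \right)} = 3 - 5 A$ ($G{\left(A \right)} = - 5 A + 3 = 3 - 5 A$)
$k{\left(Y \right)} = 5$ ($k{\left(Y \right)} = 4 + 1 = 5$)
$d{\left(w \right)} = -5$ ($d{\left(w \right)} = \left(-1\right) 5 = -5$)
$\frac{d{\left(m \right)}}{G{\left(165 \right)}} + \frac{11895}{17790} = - \frac{5}{3 - 825} + \frac{11895}{17790} = - \frac{5}{3 - 825} + 11895 \cdot \frac{1}{17790} = - \frac{5}{-822} + \frac{793}{1186} = \left(-5\right) \left(- \frac{1}{822}\right) + \frac{793}{1186} = \frac{5}{822} + \frac{793}{1186} = \frac{164444}{243723}$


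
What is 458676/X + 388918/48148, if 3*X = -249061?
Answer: 15305654927/5995894514 ≈ 2.5527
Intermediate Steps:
X = -249061/3 (X = (⅓)*(-249061) = -249061/3 ≈ -83020.)
458676/X + 388918/48148 = 458676/(-249061/3) + 388918/48148 = 458676*(-3/249061) + 388918*(1/48148) = -1376028/249061 + 194459/24074 = 15305654927/5995894514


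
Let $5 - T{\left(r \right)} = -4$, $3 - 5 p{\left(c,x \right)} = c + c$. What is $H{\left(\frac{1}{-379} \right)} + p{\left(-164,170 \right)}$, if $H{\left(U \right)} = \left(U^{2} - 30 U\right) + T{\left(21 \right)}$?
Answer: $\frac{54065871}{718205} \approx 75.279$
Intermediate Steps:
$p{\left(c,x \right)} = \frac{3}{5} - \frac{2 c}{5}$ ($p{\left(c,x \right)} = \frac{3}{5} - \frac{c + c}{5} = \frac{3}{5} - \frac{2 c}{5}$)
$T{\left(r \right)} = 9$ ($T{\left(r \right)} = 5 - -4 = 5 + 4 = 9$)
$H{\left(U \right)} = 9 + U^{2} - 30 U$ ($H{\left(U \right)} = \left(U^{2} - 30 U\right) + 9 = 9 + U^{2} - 30 U$)
$H{\left(\frac{1}{-379} \right)} + p{\left(-164,170 \right)} = \left(9 + \left(\frac{1}{-379}\right)^{2} - \frac{30}{-379}\right) + \left(\frac{3}{5} - - \frac{328}{5}\right) = \left(9 + \left(- \frac{1}{379}\right)^{2} - - \frac{30}{379}\right) + \left(\frac{3}{5} + \frac{328}{5}\right) = \left(9 + \frac{1}{143641} + \frac{30}{379}\right) + \frac{331}{5} = \frac{1304140}{143641} + \frac{331}{5} = \frac{54065871}{718205}$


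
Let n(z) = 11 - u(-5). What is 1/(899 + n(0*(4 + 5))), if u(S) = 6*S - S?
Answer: 1/935 ≈ 0.0010695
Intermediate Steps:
u(S) = 5*S
n(z) = 36 (n(z) = 11 - 5*(-5) = 11 - 1*(-25) = 11 + 25 = 36)
1/(899 + n(0*(4 + 5))) = 1/(899 + 36) = 1/935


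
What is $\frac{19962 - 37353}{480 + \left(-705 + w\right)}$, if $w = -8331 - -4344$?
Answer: $\frac{5797}{1404} \approx 4.1289$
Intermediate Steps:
$w = -3987$ ($w = -8331 + 4344 = -3987$)
$\frac{19962 - 37353}{480 + \left(-705 + w\right)} = \frac{19962 - 37353}{480 - 4692} = - \frac{17391}{480 - 4692} = - \frac{17391}{-4212} = \left(-17391\right) \left(- \frac{1}{4212}\right) = \frac{5797}{1404}$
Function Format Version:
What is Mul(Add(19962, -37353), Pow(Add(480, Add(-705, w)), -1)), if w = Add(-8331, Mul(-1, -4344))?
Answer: Rational(5797, 1404) ≈ 4.1289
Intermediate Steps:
w = -3987 (w = Add(-8331, 4344) = -3987)
Mul(Add(19962, -37353), Pow(Add(480, Add(-705, w)), -1)) = Mul(Add(19962, -37353), Pow(Add(480, Add(-705, -3987)), -1)) = Mul(-17391, Pow(Add(480, -4692), -1)) = Mul(-17391, Pow(-4212, -1)) = Mul(-17391, Rational(-1, 4212)) = Rational(5797, 1404)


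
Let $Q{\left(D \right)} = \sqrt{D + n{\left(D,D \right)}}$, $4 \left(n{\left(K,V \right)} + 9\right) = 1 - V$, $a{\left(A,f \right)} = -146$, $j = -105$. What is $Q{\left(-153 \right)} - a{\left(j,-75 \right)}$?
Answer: $146 + \frac{i \sqrt{494}}{2} \approx 146.0 + 11.113 i$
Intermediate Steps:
$n{\left(K,V \right)} = - \frac{35}{4} - \frac{V}{4}$ ($n{\left(K,V \right)} = -9 + \frac{1 - V}{4} = -9 - \left(- \frac{1}{4} + \frac{V}{4}\right) = - \frac{35}{4} - \frac{V}{4}$)
$Q{\left(D \right)} = \sqrt{- \frac{35}{4} + \frac{3 D}{4}}$ ($Q{\left(D \right)} = \sqrt{D - \left(\frac{35}{4} + \frac{D}{4}\right)} = \sqrt{- \frac{35}{4} + \frac{3 D}{4}}$)
$Q{\left(-153 \right)} - a{\left(j,-75 \right)} = \frac{\sqrt{-35 + 3 \left(-153\right)}}{2} - -146 = \frac{\sqrt{-35 - 459}}{2} + 146 = \frac{\sqrt{-494}}{2} + 146 = \frac{i \sqrt{494}}{2} + 146 = 146 + \frac{i \sqrt{494}}{2}$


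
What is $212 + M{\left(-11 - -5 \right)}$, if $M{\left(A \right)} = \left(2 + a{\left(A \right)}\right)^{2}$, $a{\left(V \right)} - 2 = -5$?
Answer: $213$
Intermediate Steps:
$a{\left(V \right)} = -3$ ($a{\left(V \right)} = 2 - 5 = -3$)
$M{\left(A \right)} = 1$ ($M{\left(A \right)} = \left(2 - 3\right)^{2} = \left(-1\right)^{2} = 1$)
$212 + M{\left(-11 - -5 \right)} = 212 + 1 = 213$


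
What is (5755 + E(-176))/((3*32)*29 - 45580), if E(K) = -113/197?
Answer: -566811/4215406 ≈ -0.13446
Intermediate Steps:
E(K) = -113/197 (E(K) = -113*1/197 = -113/197)
(5755 + E(-176))/((3*32)*29 - 45580) = (5755 - 113/197)/((3*32)*29 - 45580) = 1133622/(197*(96*29 - 45580)) = 1133622/(197*(2784 - 45580)) = (1133622/197)/(-42796) = (1133622/197)*(-1/42796) = -566811/4215406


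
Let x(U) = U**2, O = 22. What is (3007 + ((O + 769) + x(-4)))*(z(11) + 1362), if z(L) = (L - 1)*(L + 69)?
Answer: 8245868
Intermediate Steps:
z(L) = (-1 + L)*(69 + L)
(3007 + ((O + 769) + x(-4)))*(z(11) + 1362) = (3007 + ((22 + 769) + (-4)**2))*((-69 + 11**2 + 68*11) + 1362) = (3007 + (791 + 16))*((-69 + 121 + 748) + 1362) = (3007 + 807)*(800 + 1362) = 3814*2162 = 8245868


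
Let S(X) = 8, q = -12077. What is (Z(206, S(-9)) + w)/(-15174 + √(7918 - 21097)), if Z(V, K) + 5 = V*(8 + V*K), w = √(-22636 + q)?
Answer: (-341131*I + 3*√3857)/(√13179 + 15174*I) ≈ -22.48 - 0.18235*I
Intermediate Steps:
w = 3*I*√3857 (w = √(-22636 - 12077) = √(-34713) = 3*I*√3857 ≈ 186.31*I)
Z(V, K) = -5 + V*(8 + K*V) (Z(V, K) = -5 + V*(8 + V*K) = -5 + V*(8 + K*V))
(Z(206, S(-9)) + w)/(-15174 + √(7918 - 21097)) = ((-5 + 8*206 + 8*206²) + 3*I*√3857)/(-15174 + √(7918 - 21097)) = ((-5 + 1648 + 8*42436) + 3*I*√3857)/(-15174 + √(-13179)) = ((-5 + 1648 + 339488) + 3*I*√3857)/(-15174 + I*√13179) = (341131 + 3*I*√3857)/(-15174 + I*√13179)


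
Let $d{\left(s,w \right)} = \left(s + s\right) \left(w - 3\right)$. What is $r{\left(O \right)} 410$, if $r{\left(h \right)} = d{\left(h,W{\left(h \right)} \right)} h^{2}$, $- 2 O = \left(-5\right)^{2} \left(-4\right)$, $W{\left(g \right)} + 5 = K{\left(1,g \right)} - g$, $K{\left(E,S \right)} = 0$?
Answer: $-5945000000$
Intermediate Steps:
$W{\left(g \right)} = -5 - g$ ($W{\left(g \right)} = -5 + \left(0 - g\right) = -5 - g$)
$d{\left(s,w \right)} = 2 s \left(-3 + w\right)$
$O = 50$ ($O = - \frac{\left(-5\right)^{2} \left(-4\right)}{2} = - \frac{25 \left(-4\right)}{2} = \left(- \frac{1}{2}\right) \left(-100\right) = 50$)
$r{\left(h \right)} = 2 h^{3} \left(-8 - h\right)$ ($r{\left(h \right)} = 2 h \left(-3 - \left(5 + h\right)\right) h^{2} = 2 h \left(-8 - h\right) h^{2} = 2 h^{3} \left(-8 - h\right)$)
$r{\left(O \right)} 410 = 2 \cdot 50^{3} \left(-8 - 50\right) 410 = 2 \cdot 125000 \left(-8 - 50\right) 410 = 2 \cdot 125000 \left(-58\right) 410 = \left(-14500000\right) 410 = -5945000000$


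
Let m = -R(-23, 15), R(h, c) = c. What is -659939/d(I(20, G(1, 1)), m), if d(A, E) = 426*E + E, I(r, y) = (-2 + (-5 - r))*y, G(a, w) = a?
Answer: 94277/915 ≈ 103.03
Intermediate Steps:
m = -15 (m = -1*15 = -15)
I(r, y) = y*(-7 - r) (I(r, y) = (-7 - r)*y = y*(-7 - r))
d(A, E) = 427*E
-659939/d(I(20, G(1, 1)), m) = -659939/(427*(-15)) = -659939/(-6405) = -659939*(-1/6405) = 94277/915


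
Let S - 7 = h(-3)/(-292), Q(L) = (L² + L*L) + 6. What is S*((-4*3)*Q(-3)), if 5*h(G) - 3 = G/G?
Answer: -735552/365 ≈ -2015.2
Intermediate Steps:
Q(L) = 6 + 2*L² (Q(L) = (L² + L²) + 6 = 2*L² + 6 = 6 + 2*L²)
h(G) = ⅘ (h(G) = ⅗ + (G/G)/5 = ⅗ + (⅕)*1 = ⅗ + ⅕ = ⅘)
S = 2554/365 (S = 7 + (⅘)/(-292) = 7 + (⅘)*(-1/292) = 7 - 1/365 = 2554/365 ≈ 6.9973)
S*((-4*3)*Q(-3)) = 2554*((-4*3)*(6 + 2*(-3)²))/365 = 2554*(-12*(6 + 2*9))/365 = 2554*(-12*(6 + 18))/365 = 2554*(-12*24)/365 = (2554/365)*(-288) = -735552/365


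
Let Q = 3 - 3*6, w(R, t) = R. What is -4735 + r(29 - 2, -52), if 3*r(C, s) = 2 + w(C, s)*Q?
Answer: -14608/3 ≈ -4869.3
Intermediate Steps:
Q = -15 (Q = 3 - 18 = -15)
r(C, s) = ⅔ - 5*C (r(C, s) = (2 + C*(-15))/3 = (2 - 15*C)/3 = ⅔ - 5*C)
-4735 + r(29 - 2, -52) = -4735 + (⅔ - 5*(29 - 2)) = -4735 + (⅔ - 5*27) = -4735 + (⅔ - 135) = -4735 - 403/3 = -14608/3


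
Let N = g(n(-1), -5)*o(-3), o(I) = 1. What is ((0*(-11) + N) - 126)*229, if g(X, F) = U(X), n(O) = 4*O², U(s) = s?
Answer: -27938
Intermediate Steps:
g(X, F) = X
N = 4 (N = (4*(-1)²)*1 = (4*1)*1 = 4*1 = 4)
((0*(-11) + N) - 126)*229 = ((0*(-11) + 4) - 126)*229 = ((0 + 4) - 126)*229 = (4 - 126)*229 = -122*229 = -27938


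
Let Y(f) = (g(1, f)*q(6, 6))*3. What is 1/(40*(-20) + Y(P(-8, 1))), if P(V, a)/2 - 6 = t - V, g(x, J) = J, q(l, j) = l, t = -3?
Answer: -1/404 ≈ -0.0024752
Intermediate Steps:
P(V, a) = 6 - 2*V (P(V, a) = 12 + 2*(-3 - V) = 12 + (-6 - 2*V) = 6 - 2*V)
Y(f) = 18*f (Y(f) = (f*6)*3 = (6*f)*3 = 18*f)
1/(40*(-20) + Y(P(-8, 1))) = 1/(40*(-20) + 18*(6 - 2*(-8))) = 1/(-800 + 18*(6 + 16)) = 1/(-800 + 18*22) = 1/(-800 + 396) = 1/(-404) = -1/404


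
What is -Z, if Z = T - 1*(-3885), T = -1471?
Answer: -2414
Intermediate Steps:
Z = 2414 (Z = -1471 - 1*(-3885) = -1471 + 3885 = 2414)
-Z = -1*2414 = -2414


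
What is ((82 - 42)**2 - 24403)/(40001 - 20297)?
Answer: -7601/6568 ≈ -1.1573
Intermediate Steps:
((82 - 42)**2 - 24403)/(40001 - 20297) = (40**2 - 24403)/19704 = (1600 - 24403)*(1/19704) = -22803*1/19704 = -7601/6568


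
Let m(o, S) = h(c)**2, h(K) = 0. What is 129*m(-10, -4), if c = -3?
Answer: 0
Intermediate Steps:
m(o, S) = 0 (m(o, S) = 0**2 = 0)
129*m(-10, -4) = 129*0 = 0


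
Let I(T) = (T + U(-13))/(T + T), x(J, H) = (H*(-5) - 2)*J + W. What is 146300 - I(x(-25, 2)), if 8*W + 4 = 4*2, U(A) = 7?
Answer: 175851985/1202 ≈ 1.4630e+5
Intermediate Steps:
W = ½ (W = -½ + (4*2)/8 = -½ + (⅛)*8 = -½ + 1 = ½ ≈ 0.50000)
x(J, H) = ½ + J*(-2 - 5*H) (x(J, H) = (H*(-5) - 2)*J + ½ = (-5*H - 2)*J + ½ = (-2 - 5*H)*J + ½ = J*(-2 - 5*H) + ½ = ½ + J*(-2 - 5*H))
I(T) = (7 + T)/(2*T) (I(T) = (T + 7)/(T + T) = (7 + T)/((2*T)) = (7 + T)*(1/(2*T)) = (7 + T)/(2*T))
146300 - I(x(-25, 2)) = 146300 - (7 + (½ - 2*(-25) - 5*2*(-25)))/(2*(½ - 2*(-25) - 5*2*(-25))) = 146300 - (7 + (½ + 50 + 250))/(2*(½ + 50 + 250)) = 146300 - (7 + 601/2)/(2*601/2) = 146300 - 2*615/(2*601*2) = 146300 - 1*615/1202 = 146300 - 615/1202 = 175851985/1202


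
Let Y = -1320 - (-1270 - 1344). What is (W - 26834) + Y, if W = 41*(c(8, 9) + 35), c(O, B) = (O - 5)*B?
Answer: -22998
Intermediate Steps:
c(O, B) = B*(-5 + O) (c(O, B) = (-5 + O)*B = B*(-5 + O))
W = 2542 (W = 41*(9*(-5 + 8) + 35) = 41*(9*3 + 35) = 41*(27 + 35) = 41*62 = 2542)
Y = 1294 (Y = -1320 - 1*(-2614) = -1320 + 2614 = 1294)
(W - 26834) + Y = (2542 - 26834) + 1294 = -24292 + 1294 = -22998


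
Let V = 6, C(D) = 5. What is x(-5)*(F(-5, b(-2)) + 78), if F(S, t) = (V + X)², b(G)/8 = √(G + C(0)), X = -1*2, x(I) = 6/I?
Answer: -564/5 ≈ -112.80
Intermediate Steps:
X = -2
b(G) = 8*√(5 + G) (b(G) = 8*√(G + 5) = 8*√(5 + G))
F(S, t) = 16 (F(S, t) = (6 - 2)² = 4² = 16)
x(-5)*(F(-5, b(-2)) + 78) = (6/(-5))*(16 + 78) = (6*(-⅕))*94 = -6/5*94 = -564/5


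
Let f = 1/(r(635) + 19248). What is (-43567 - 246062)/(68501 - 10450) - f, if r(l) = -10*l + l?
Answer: -3919607308/785604183 ≈ -4.9893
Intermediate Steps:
r(l) = -9*l
f = 1/13533 (f = 1/(-9*635 + 19248) = 1/(-5715 + 19248) = 1/13533 ≈ 7.3893e-5)
(-43567 - 246062)/(68501 - 10450) - f = (-43567 - 246062)/(68501 - 10450) - 1*1/13533 = -289629/58051 - 1/13533 = -3919607308/785604183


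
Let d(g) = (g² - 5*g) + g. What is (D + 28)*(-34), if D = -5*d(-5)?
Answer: 6698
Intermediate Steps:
d(g) = g² - 4*g
D = -225 (D = -(-25)*(-4 - 5) = -(-25)*(-9) = -5*45 = -225)
(D + 28)*(-34) = (-225 + 28)*(-34) = -197*(-34) = 6698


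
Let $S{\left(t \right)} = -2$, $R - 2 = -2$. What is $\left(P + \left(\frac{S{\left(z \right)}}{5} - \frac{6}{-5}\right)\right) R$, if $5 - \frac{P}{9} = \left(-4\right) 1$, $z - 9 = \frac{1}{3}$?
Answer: $0$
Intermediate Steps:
$R = 0$ ($R = 2 - 2 = 0$)
$z = \frac{28}{3}$ ($z = 9 + \frac{1}{3} = \frac{28}{3} \approx 9.3333$)
$P = 81$ ($P = 45 - 9 \left(\left(-4\right) 1\right) = 45 - -36 = 45 + 36 = 81$)
$\left(P + \left(\frac{S{\left(z \right)}}{5} - \frac{6}{-5}\right)\right) R = \left(81 - \left(- \frac{6}{5} + \frac{2}{5}\right)\right) 0 = \left(81 - - \frac{4}{5}\right) 0 = \left(81 + \left(- \frac{2}{5} + \frac{6}{5}\right)\right) 0 = \left(81 + \frac{4}{5}\right) 0 = \frac{409}{5} \cdot 0 = 0$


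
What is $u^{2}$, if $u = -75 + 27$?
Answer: $2304$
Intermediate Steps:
$u = -48$
$u^{2} = \left(-48\right)^{2} = 2304$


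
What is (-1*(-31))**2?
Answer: 961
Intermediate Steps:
(-1*(-31))**2 = 31**2 = 961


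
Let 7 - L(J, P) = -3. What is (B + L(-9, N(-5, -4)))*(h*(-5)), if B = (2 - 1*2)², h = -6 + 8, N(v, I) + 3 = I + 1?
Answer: -100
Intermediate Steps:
N(v, I) = -2 + I (N(v, I) = -3 + (I + 1) = -3 + (1 + I) = -2 + I)
L(J, P) = 10 (L(J, P) = 7 - 1*(-3) = 7 + 3 = 10)
h = 2
B = 0 (B = (2 - 2)² = 0² = 0)
(B + L(-9, N(-5, -4)))*(h*(-5)) = (0 + 10)*(2*(-5)) = 10*(-10) = -100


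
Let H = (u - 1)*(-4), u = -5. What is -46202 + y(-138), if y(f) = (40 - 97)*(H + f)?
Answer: -39704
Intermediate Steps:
H = 24 (H = (-5 - 1)*(-4) = -6*(-4) = 24)
y(f) = -1368 - 57*f (y(f) = (40 - 97)*(24 + f) = -57*(24 + f) = -1368 - 57*f)
-46202 + y(-138) = -46202 + (-1368 - 57*(-138)) = -46202 + (-1368 + 7866) = -46202 + 6498 = -39704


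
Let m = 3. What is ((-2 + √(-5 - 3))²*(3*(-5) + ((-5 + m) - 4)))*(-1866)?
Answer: 156744*(1 - I*√2)² ≈ -1.5674e+5 - 4.4334e+5*I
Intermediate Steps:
((-2 + √(-5 - 3))²*(3*(-5) + ((-5 + m) - 4)))*(-1866) = ((-2 + √(-5 - 3))²*(3*(-5) + ((-5 + 3) - 4)))*(-1866) = ((-2 + √(-8))²*(-15 + (-2 - 4)))*(-1866) = ((-2 + 2*I*√2)²*(-15 - 6))*(-1866) = ((-2 + 2*I*√2)²*(-21))*(-1866) = -21*(-2 + 2*I*√2)²*(-1866) = 39186*(-2 + 2*I*√2)²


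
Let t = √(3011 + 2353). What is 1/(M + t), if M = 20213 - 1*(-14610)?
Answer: 34823/1212635965 - 6*√149/1212635965 ≈ 2.8656e-5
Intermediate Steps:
M = 34823 (M = 20213 + 14610 = 34823)
t = 6*√149 (t = √5364 = 6*√149 ≈ 73.239)
1/(M + t) = 1/(34823 + 6*√149)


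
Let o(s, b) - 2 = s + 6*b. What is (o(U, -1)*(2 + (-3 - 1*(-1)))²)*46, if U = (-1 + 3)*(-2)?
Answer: 0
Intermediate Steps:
U = -4 (U = 2*(-2) = -4)
o(s, b) = 2 + s + 6*b (o(s, b) = 2 + (s + 6*b) = 2 + s + 6*b)
(o(U, -1)*(2 + (-3 - 1*(-1)))²)*46 = ((2 - 4 + 6*(-1))*(2 + (-3 - 1*(-1)))²)*46 = ((2 - 4 - 6)*(2 + (-3 + 1))²)*46 = -8*(2 - 2)²*46 = -8*0²*46 = -8*0*46 = 0*46 = 0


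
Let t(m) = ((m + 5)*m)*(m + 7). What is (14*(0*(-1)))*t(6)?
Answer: 0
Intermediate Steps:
t(m) = m*(5 + m)*(7 + m) (t(m) = ((5 + m)*m)*(7 + m) = (m*(5 + m))*(7 + m) = m*(5 + m)*(7 + m))
(14*(0*(-1)))*t(6) = (14*(0*(-1)))*(6*(35 + 6² + 12*6)) = (14*0)*(6*(35 + 36 + 72)) = 0*(6*143) = 0*858 = 0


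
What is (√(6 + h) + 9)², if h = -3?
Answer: (9 + √3)² ≈ 115.18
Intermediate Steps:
(√(6 + h) + 9)² = (√(6 - 3) + 9)² = (√3 + 9)² = (9 + √3)²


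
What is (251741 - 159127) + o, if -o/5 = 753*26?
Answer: -5276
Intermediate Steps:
o = -97890 (o = -3765*26 = -5*19578 = -97890)
(251741 - 159127) + o = (251741 - 159127) - 97890 = 92614 - 97890 = -5276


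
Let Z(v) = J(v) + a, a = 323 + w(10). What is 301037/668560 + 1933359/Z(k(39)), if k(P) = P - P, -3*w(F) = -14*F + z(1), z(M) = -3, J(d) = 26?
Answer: 4562420839/935984 ≈ 4874.5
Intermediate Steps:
w(F) = 1 + 14*F/3 (w(F) = -(-14*F - 3)/3 = -(-3 - 14*F)/3 = 1 + 14*F/3)
k(P) = 0
a = 1112/3 (a = 323 + (1 + (14/3)*10) = 323 + (1 + 140/3) = 323 + 143/3 = 1112/3 ≈ 370.67)
Z(v) = 1190/3 (Z(v) = 26 + 1112/3 = 1190/3)
301037/668560 + 1933359/Z(k(39)) = 301037/668560 + 1933359/(1190/3) = 301037*(1/668560) + 1933359*(3/1190) = 301037/668560 + 341181/70 = 4562420839/935984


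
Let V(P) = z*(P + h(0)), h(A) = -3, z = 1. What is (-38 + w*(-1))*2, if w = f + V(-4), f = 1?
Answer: -64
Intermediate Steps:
V(P) = -3 + P (V(P) = 1*(P - 3) = 1*(-3 + P) = -3 + P)
w = -6 (w = 1 + (-3 - 4) = 1 - 7 = -6)
(-38 + w*(-1))*2 = (-38 - 6*(-1))*2 = (-38 + 6)*2 = -32*2 = -64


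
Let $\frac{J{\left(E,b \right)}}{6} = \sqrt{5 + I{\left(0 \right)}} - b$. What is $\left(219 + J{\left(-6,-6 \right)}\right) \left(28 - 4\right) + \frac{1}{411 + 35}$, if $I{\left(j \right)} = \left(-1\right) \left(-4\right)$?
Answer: $\frac{2922193}{446} \approx 6552.0$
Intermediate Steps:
$I{\left(j \right)} = 4$
$J{\left(E,b \right)} = 18 - 6 b$ ($J{\left(E,b \right)} = 6 \left(\sqrt{5 + 4} - b\right) = 6 \left(\sqrt{9} - b\right) = 6 \left(3 - b\right) = 18 - 6 b$)
$\left(219 + J{\left(-6,-6 \right)}\right) \left(28 - 4\right) + \frac{1}{411 + 35} = \left(219 + \left(18 - -36\right)\right) \left(28 - 4\right) + \frac{1}{411 + 35} = \left(219 + \left(18 + 36\right)\right) 24 + \frac{1}{446} = \left(219 + 54\right) 24 + \frac{1}{446} = 273 \cdot 24 + \frac{1}{446} = 6552 + \frac{1}{446} = \frac{2922193}{446}$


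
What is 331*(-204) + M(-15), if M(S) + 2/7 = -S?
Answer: -472565/7 ≈ -67509.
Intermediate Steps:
M(S) = -2/7 - S
331*(-204) + M(-15) = 331*(-204) + (-2/7 - 1*(-15)) = -67524 + (-2/7 + 15) = -67524 + 103/7 = -472565/7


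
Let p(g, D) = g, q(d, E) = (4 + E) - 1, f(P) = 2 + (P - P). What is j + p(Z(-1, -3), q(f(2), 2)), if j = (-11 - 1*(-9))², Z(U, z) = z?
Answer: 1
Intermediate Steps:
f(P) = 2 (f(P) = 2 + 0 = 2)
q(d, E) = 3 + E
j = 4 (j = (-11 + 9)² = (-2)² = 4)
j + p(Z(-1, -3), q(f(2), 2)) = 4 - 3 = 1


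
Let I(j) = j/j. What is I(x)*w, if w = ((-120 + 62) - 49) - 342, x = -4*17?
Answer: -449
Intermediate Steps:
x = -68
I(j) = 1
w = -449 (w = (-58 - 49) - 342 = -107 - 342 = -449)
I(x)*w = 1*(-449) = -449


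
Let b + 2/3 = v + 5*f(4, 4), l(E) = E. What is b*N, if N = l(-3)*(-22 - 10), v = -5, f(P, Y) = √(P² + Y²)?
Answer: -544 + 1920*√2 ≈ 2171.3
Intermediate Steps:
b = -17/3 + 20*√2 (b = -⅔ + (-5 + 5*√(4² + 4²)) = -⅔ + (-5 + 5*√(16 + 16)) = -⅔ + (-5 + 5*√32) = -⅔ + (-5 + 5*(4*√2)) = -⅔ + (-5 + 20*√2) = -17/3 + 20*√2 ≈ 22.618)
N = 96 (N = -3*(-22 - 10) = -3*(-32) = 96)
b*N = (-17/3 + 20*√2)*96 = -544 + 1920*√2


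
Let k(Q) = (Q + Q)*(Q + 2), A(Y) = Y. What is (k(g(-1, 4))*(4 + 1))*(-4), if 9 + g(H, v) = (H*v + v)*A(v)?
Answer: -2520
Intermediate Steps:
g(H, v) = -9 + v*(v + H*v) (g(H, v) = -9 + (H*v + v)*v = -9 + (v + H*v)*v = -9 + v*(v + H*v))
k(Q) = 2*Q*(2 + Q) (k(Q) = (2*Q)*(2 + Q) = 2*Q*(2 + Q))
(k(g(-1, 4))*(4 + 1))*(-4) = ((2*(-9 + 4² - 1*4²)*(2 + (-9 + 4² - 1*4²)))*(4 + 1))*(-4) = ((2*(-9 + 16 - 1*16)*(2 + (-9 + 16 - 1*16)))*5)*(-4) = ((2*(-9 + 16 - 16)*(2 + (-9 + 16 - 16)))*5)*(-4) = ((2*(-9)*(2 - 9))*5)*(-4) = ((2*(-9)*(-7))*5)*(-4) = (126*5)*(-4) = 630*(-4) = -2520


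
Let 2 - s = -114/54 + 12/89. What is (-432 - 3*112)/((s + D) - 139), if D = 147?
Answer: -615168/9593 ≈ -64.127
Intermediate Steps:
s = 3185/801 (s = 2 - (-114/54 + 12/89) = 2 - (-114*1/54 + 12*(1/89)) = 2 - (-19/9 + 12/89) = 2 - 1*(-1583/801) = 2 + 1583/801 = 3185/801 ≈ 3.9763)
(-432 - 3*112)/((s + D) - 139) = (-432 - 3*112)/((3185/801 + 147) - 139) = (-432 - 336)/(120932/801 - 139) = -768/9593/801 = -768*801/9593 = -615168/9593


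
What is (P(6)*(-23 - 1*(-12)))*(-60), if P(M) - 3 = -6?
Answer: -1980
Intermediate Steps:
P(M) = -3 (P(M) = 3 - 6 = -3)
(P(6)*(-23 - 1*(-12)))*(-60) = -3*(-23 - 1*(-12))*(-60) = -3*(-23 + 12)*(-60) = -3*(-11)*(-60) = 33*(-60) = -1980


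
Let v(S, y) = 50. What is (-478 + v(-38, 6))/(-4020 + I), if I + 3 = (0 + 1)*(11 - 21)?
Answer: 428/4033 ≈ 0.10612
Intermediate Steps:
I = -13 (I = -3 + (0 + 1)*(11 - 21) = -3 + 1*(-10) = -3 - 10 = -13)
(-478 + v(-38, 6))/(-4020 + I) = (-478 + 50)/(-4020 - 13) = -428/(-4033) = -428*(-1/4033) = 428/4033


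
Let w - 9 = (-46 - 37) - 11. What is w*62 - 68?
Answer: -5338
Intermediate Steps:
w = -85 (w = 9 + ((-46 - 37) - 11) = 9 + (-83 - 11) = 9 - 94 = -85)
w*62 - 68 = -85*62 - 68 = -5270 - 68 = -5338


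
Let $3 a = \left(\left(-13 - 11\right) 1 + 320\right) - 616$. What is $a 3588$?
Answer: $-382720$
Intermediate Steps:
$a = - \frac{320}{3}$ ($a = \frac{\left(\left(-13 - 11\right) 1 + 320\right) - 616}{3} = \frac{\left(\left(-24\right) 1 + 320\right) - 616}{3} = \frac{\left(-24 + 320\right) - 616}{3} = \frac{296 - 616}{3} = \frac{1}{3} \left(-320\right) = - \frac{320}{3} \approx -106.67$)
$a 3588 = \left(- \frac{320}{3}\right) 3588 = -382720$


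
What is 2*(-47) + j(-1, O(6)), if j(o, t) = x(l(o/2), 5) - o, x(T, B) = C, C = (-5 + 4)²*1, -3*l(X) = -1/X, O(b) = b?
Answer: -92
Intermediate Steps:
l(X) = 1/(3*X) (l(X) = -(-1)/(3*X) = 1/(3*X))
C = 1 (C = (-1)²*1 = 1*1 = 1)
x(T, B) = 1
j(o, t) = 1 - o
2*(-47) + j(-1, O(6)) = 2*(-47) + (1 - 1*(-1)) = -94 + (1 + 1) = -94 + 2 = -92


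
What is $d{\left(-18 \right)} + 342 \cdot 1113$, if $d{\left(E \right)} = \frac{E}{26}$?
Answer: $\frac{4948389}{13} \approx 3.8065 \cdot 10^{5}$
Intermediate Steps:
$d{\left(E \right)} = \frac{E}{26}$ ($d{\left(E \right)} = E \frac{1}{26} = \frac{E}{26}$)
$d{\left(-18 \right)} + 342 \cdot 1113 = \frac{1}{26} \left(-18\right) + 342 \cdot 1113 = - \frac{9}{13} + 380646 = \frac{4948389}{13}$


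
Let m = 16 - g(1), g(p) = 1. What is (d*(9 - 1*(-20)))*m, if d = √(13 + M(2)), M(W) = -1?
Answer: 870*√3 ≈ 1506.9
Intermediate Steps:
m = 15 (m = 16 - 1*1 = 16 - 1 = 15)
d = 2*√3 (d = √(13 - 1) = √12 = 2*√3 ≈ 3.4641)
(d*(9 - 1*(-20)))*m = ((2*√3)*(9 - 1*(-20)))*15 = ((2*√3)*(9 + 20))*15 = ((2*√3)*29)*15 = (58*√3)*15 = 870*√3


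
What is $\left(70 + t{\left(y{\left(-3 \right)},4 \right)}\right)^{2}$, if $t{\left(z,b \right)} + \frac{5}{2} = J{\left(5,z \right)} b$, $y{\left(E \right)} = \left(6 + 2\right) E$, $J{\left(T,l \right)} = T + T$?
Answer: $\frac{46225}{4} \approx 11556.0$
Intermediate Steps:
$J{\left(T,l \right)} = 2 T$
$y{\left(E \right)} = 8 E$
$t{\left(z,b \right)} = - \frac{5}{2} + 10 b$ ($t{\left(z,b \right)} = - \frac{5}{2} + 2 \cdot 5 b = - \frac{5}{2} + 10 b$)
$\left(70 + t{\left(y{\left(-3 \right)},4 \right)}\right)^{2} = \left(70 + \left(- \frac{5}{2} + 10 \cdot 4\right)\right)^{2} = \left(70 + \left(- \frac{5}{2} + 40\right)\right)^{2} = \left(70 + \frac{75}{2}\right)^{2} = \left(\frac{215}{2}\right)^{2} = \frac{46225}{4}$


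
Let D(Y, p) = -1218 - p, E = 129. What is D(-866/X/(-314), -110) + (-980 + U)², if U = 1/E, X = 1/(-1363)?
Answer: 15963325333/16641 ≈ 9.5928e+5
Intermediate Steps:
X = -1/1363 ≈ -0.00073368
U = 1/129 ≈ 0.0077519
D(-866/X/(-314), -110) + (-980 + U)² = (-1218 - 1*(-110)) + (-980 + 1/129)² = (-1218 + 110) + (-126419/129)² = -1108 + 15981763561/16641 = 15963325333/16641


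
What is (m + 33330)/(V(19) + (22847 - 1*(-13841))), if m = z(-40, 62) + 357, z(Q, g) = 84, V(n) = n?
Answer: 33771/36707 ≈ 0.92002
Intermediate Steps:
m = 441 (m = 84 + 357 = 441)
(m + 33330)/(V(19) + (22847 - 1*(-13841))) = (441 + 33330)/(19 + (22847 - 1*(-13841))) = 33771/(19 + (22847 + 13841)) = 33771/(19 + 36688) = 33771/36707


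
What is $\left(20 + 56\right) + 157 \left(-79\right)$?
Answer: $-12327$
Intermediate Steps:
$\left(20 + 56\right) + 157 \left(-79\right) = 76 - 12403 = -12327$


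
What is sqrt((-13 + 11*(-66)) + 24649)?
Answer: sqrt(23910) ≈ 154.63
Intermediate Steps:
sqrt((-13 + 11*(-66)) + 24649) = sqrt((-13 - 726) + 24649) = sqrt(-739 + 24649) = sqrt(23910)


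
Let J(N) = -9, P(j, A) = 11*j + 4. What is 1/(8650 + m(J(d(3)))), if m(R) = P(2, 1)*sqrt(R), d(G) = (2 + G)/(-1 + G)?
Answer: 4325/37414292 - 39*I/37414292 ≈ 0.0001156 - 1.0424e-6*I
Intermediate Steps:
d(G) = (2 + G)/(-1 + G)
P(j, A) = 4 + 11*j
m(R) = 26*sqrt(R) (m(R) = (4 + 11*2)*sqrt(R) = (4 + 22)*sqrt(R) = 26*sqrt(R))
1/(8650 + m(J(d(3)))) = 1/(8650 + 26*sqrt(-9)) = 1/(8650 + 26*(3*I)) = 1/(8650 + 78*I) = (8650 - 78*I)/74828584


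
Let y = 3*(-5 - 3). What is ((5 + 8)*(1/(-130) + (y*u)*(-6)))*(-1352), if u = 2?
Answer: -25308764/5 ≈ -5.0618e+6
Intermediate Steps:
y = -24 (y = 3*(-8) = -24)
((5 + 8)*(1/(-130) + (y*u)*(-6)))*(-1352) = ((5 + 8)*(1/(-130) - 24*2*(-6)))*(-1352) = (13*(-1/130 - 48*(-6)))*(-1352) = (13*(-1/130 + 288))*(-1352) = (13*(37439/130))*(-1352) = (37439/10)*(-1352) = -25308764/5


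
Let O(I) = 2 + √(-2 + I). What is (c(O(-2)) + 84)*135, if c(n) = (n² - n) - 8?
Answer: 9990 + 810*I ≈ 9990.0 + 810.0*I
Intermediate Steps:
c(n) = -8 + n² - n
(c(O(-2)) + 84)*135 = ((-8 + (2 + √(-2 - 2))² - (2 + √(-2 - 2))) + 84)*135 = ((-8 + (2 + √(-4))² - (2 + √(-4))) + 84)*135 = ((-8 + (2 + 2*I)² - (2 + 2*I)) + 84)*135 = ((-8 + (2 + 2*I)² + (-2 - 2*I)) + 84)*135 = ((-10 + (2 + 2*I)² - 2*I) + 84)*135 = (74 + (2 + 2*I)² - 2*I)*135 = 9990 - 270*I + 135*(2 + 2*I)²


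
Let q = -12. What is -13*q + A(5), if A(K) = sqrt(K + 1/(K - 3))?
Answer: 156 + sqrt(22)/2 ≈ 158.35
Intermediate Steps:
A(K) = sqrt(K + 1/(-3 + K))
-13*q + A(5) = -13*(-12) + sqrt((1 + 5*(-3 + 5))/(-3 + 5)) = 156 + sqrt((1 + 5*2)/2) = 156 + sqrt((1 + 10)/2) = 156 + sqrt((1/2)*11) = 156 + sqrt(11/2) = 156 + sqrt(22)/2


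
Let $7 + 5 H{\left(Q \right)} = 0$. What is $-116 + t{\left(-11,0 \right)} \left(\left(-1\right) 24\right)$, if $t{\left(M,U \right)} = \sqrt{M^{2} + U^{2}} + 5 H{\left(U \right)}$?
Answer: $-212$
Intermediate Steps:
$H{\left(Q \right)} = - \frac{7}{5}$ ($H{\left(Q \right)} = - \frac{7}{5} + \frac{1}{5} \cdot 0 = - \frac{7}{5} + 0 = - \frac{7}{5}$)
$t{\left(M,U \right)} = -7 + \sqrt{M^{2} + U^{2}}$ ($t{\left(M,U \right)} = \sqrt{M^{2} + U^{2}} + 5 \left(- \frac{7}{5}\right) = \sqrt{M^{2} + U^{2}} - 7 = -7 + \sqrt{M^{2} + U^{2}}$)
$-116 + t{\left(-11,0 \right)} \left(\left(-1\right) 24\right) = -116 + \left(-7 + \sqrt{\left(-11\right)^{2} + 0^{2}}\right) \left(\left(-1\right) 24\right) = -116 + \left(-7 + \sqrt{121 + 0}\right) \left(-24\right) = -116 + \left(-7 + \sqrt{121}\right) \left(-24\right) = -116 + \left(-7 + 11\right) \left(-24\right) = -116 + 4 \left(-24\right) = -116 - 96 = -212$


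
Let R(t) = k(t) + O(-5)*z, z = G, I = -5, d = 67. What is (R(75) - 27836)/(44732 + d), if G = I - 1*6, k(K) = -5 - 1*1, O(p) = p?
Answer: -27787/44799 ≈ -0.62026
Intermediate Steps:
k(K) = -6 (k(K) = -5 - 1 = -6)
G = -11 (G = -5 - 1*6 = -5 - 6 = -11)
z = -11
R(t) = 49 (R(t) = -6 - 5*(-11) = -6 + 55 = 49)
(R(75) - 27836)/(44732 + d) = (49 - 27836)/(44732 + 67) = -27787/44799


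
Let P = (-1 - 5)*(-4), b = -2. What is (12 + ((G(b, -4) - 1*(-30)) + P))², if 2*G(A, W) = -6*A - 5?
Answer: 19321/4 ≈ 4830.3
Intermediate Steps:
P = 24 (P = -6*(-4) = 24)
G(A, W) = -5/2 - 3*A (G(A, W) = (-6*A - 5)/2 = (-5 - 6*A)/2 = -5/2 - 3*A)
(12 + ((G(b, -4) - 1*(-30)) + P))² = (12 + (((-5/2 - 3*(-2)) - 1*(-30)) + 24))² = (12 + (((-5/2 + 6) + 30) + 24))² = (12 + ((7/2 + 30) + 24))² = (12 + (67/2 + 24))² = (12 + 115/2)² = (139/2)² = 19321/4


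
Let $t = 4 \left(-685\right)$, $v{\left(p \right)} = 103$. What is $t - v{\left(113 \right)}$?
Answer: $-2843$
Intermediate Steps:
$t = -2740$
$t - v{\left(113 \right)} = -2740 - 103 = -2843$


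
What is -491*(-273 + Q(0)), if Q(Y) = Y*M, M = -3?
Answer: 134043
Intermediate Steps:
Q(Y) = -3*Y (Q(Y) = Y*(-3) = -3*Y)
-491*(-273 + Q(0)) = -491*(-273 - 3*0) = -491*(-273 + 0) = -491*(-273) = 134043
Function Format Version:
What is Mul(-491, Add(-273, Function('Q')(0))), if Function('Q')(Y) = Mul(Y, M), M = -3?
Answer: 134043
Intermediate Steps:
Function('Q')(Y) = Mul(-3, Y) (Function('Q')(Y) = Mul(Y, -3) = Mul(-3, Y))
Mul(-491, Add(-273, Function('Q')(0))) = Mul(-491, Add(-273, Mul(-3, 0))) = Mul(-491, Add(-273, 0)) = Mul(-491, -273) = 134043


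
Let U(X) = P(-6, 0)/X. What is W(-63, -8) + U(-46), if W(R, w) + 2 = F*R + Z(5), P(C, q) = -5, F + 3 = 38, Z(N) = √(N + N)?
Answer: -101517/46 + √10 ≈ -2203.7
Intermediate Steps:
Z(N) = √2*√N (Z(N) = √(2*N) = √2*√N)
F = 35 (F = -3 + 38 = 35)
W(R, w) = -2 + √10 + 35*R (W(R, w) = -2 + (35*R + √2*√5) = -2 + (35*R + √10) = -2 + (√10 + 35*R) = -2 + √10 + 35*R)
U(X) = -5/X
W(-63, -8) + U(-46) = (-2 + √10 + 35*(-63)) - 5/(-46) = (-2 + √10 - 2205) - 5*(-1/46) = (-2207 + √10) + 5/46 = -101517/46 + √10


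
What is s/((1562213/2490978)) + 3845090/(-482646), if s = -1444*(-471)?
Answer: 408840129778330771/376997927799 ≈ 1.0845e+6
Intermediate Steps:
s = 680124
s/((1562213/2490978)) + 3845090/(-482646) = 680124/((1562213/2490978)) + 3845090/(-482646) = 680124/((1562213*(1/2490978))) + 3845090*(-1/482646) = 680124/(1562213/2490978) - 1922545/241323 = 680124*(2490978/1562213) - 1922545/241323 = 1694173921272/1562213 - 1922545/241323 = 408840129778330771/376997927799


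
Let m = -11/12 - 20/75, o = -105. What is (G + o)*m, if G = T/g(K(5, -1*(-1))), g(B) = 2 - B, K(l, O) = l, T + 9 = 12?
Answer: 3763/30 ≈ 125.43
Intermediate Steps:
T = 3 (T = -9 + 12 = 3)
m = -71/60 (m = -11*1/12 - 20*1/75 = -11/12 - 4/15 = -71/60 ≈ -1.1833)
G = -1 (G = 3/(2 - 1*5) = 3/(2 - 5) = 3/(-3) = 3*(-1/3) = -1)
(G + o)*m = (-1 - 105)*(-71/60) = -106*(-71/60) = 3763/30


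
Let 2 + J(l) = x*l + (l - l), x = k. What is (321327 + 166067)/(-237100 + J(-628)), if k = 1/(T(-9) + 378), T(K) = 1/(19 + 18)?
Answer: -3408589939/1658184455 ≈ -2.0556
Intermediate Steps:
T(K) = 1/37
k = 37/13987 (k = 1/(1/37 + 378) = 1/(13987/37) = 37/13987 ≈ 0.0026453)
x = 37/13987 ≈ 0.0026453
J(l) = -2 + 37*l/13987 (J(l) = -2 + (37*l/13987 + (l - l)) = -2 + (37*l/13987 + 0) = -2 + 37*l/13987)
(321327 + 166067)/(-237100 + J(-628)) = (321327 + 166067)/(-237100 + (-2 + (37/13987)*(-628))) = 487394/(-237100 + (-2 - 23236/13987)) = 487394/(-237100 - 51210/13987) = 487394/(-3316368910/13987) = 487394*(-13987/3316368910) = -3408589939/1658184455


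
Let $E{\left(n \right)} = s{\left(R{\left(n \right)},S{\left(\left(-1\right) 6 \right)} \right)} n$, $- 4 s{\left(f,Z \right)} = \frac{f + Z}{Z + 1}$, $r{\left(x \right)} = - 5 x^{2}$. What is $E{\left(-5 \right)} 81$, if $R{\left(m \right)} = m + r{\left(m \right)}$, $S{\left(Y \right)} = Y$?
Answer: $2754$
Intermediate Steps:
$R{\left(m \right)} = m - 5 m^{2}$
$s{\left(f,Z \right)} = - \frac{Z + f}{4 \left(1 + Z\right)}$ ($s{\left(f,Z \right)} = - \frac{\left(f + Z\right) \frac{1}{Z + 1}}{4} = - \frac{\left(Z + f\right) \frac{1}{1 + Z}}{4} = - \frac{\frac{1}{1 + Z} \left(Z + f\right)}{4} = - \frac{Z + f}{4 \left(1 + Z\right)}$)
$E{\left(n \right)} = n \left(- \frac{3}{10} + \frac{n \left(1 - 5 n\right)}{20}\right)$ ($E{\left(n \right)} = \frac{- \left(-1\right) 6 - n \left(1 - 5 n\right)}{4 \left(1 - 6\right)} n = \frac{\left(-1\right) \left(-6\right) - n \left(1 - 5 n\right)}{4 \left(1 - 6\right)} n = \frac{6 - n \left(1 - 5 n\right)}{4 \left(-5\right)} n = \frac{1}{4} \left(- \frac{1}{5}\right) \left(6 - n \left(1 - 5 n\right)\right) n = \left(- \frac{3}{10} + \frac{n \left(1 - 5 n\right)}{20}\right) n = n \left(- \frac{3}{10} + \frac{n \left(1 - 5 n\right)}{20}\right)$)
$E{\left(-5 \right)} 81 = \frac{1}{20} \left(-5\right) \left(-6 - 5 - 5 \left(-5\right)^{2}\right) 81 = \frac{1}{20} \left(-5\right) \left(-6 - 5 - 125\right) 81 = \frac{1}{20} \left(-5\right) \left(-136\right) 81 = 34 \cdot 81 = 2754$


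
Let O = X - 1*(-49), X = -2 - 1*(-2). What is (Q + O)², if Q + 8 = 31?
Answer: 5184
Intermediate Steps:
Q = 23 (Q = -8 + 31 = 23)
X = 0 (X = -2 + 2 = 0)
O = 49 (O = 0 - 1*(-49) = 0 + 49 = 49)
(Q + O)² = (23 + 49)² = 72² = 5184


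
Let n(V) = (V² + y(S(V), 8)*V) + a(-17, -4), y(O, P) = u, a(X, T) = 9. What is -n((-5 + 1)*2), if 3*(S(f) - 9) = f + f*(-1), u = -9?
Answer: -145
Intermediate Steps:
S(f) = 9 (S(f) = 9 + (f + f*(-1))/3 = 9 + (f - f)/3 = 9 + (⅓)*0 = 9 + 0 = 9)
y(O, P) = -9
n(V) = 9 + V² - 9*V (n(V) = (V² - 9*V) + 9 = 9 + V² - 9*V)
-n((-5 + 1)*2) = -(9 + ((-5 + 1)*2)² - 9*(-5 + 1)*2) = -(9 + (-4*2)² - (-36)*2) = -(9 + (-8)² - 9*(-8)) = -(9 + 64 + 72) = -1*145 = -145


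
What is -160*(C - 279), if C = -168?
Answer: 71520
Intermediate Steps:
-160*(C - 279) = -160*(-168 - 279) = -160*(-447) = 71520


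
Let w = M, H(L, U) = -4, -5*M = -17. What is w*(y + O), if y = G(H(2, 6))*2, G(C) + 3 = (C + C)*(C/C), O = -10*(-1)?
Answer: -204/5 ≈ -40.800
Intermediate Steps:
M = 17/5 (M = -1/5*(-17) = 17/5 ≈ 3.4000)
w = 17/5 ≈ 3.4000
O = 10
G(C) = -3 + 2*C (G(C) = -3 + (C + C)*(C/C) = -3 + (2*C)*1 = -3 + 2*C)
y = -22 (y = (-3 + 2*(-4))*2 = (-3 - 8)*2 = -11*2 = -22)
w*(y + O) = 17*(-22 + 10)/5 = (17/5)*(-12) = -204/5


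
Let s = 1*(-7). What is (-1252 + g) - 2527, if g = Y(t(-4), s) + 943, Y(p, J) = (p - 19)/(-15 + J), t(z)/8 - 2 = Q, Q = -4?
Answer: -62357/22 ≈ -2834.4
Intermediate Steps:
t(z) = -16 (t(z) = 16 + 8*(-4) = 16 - 32 = -16)
s = -7
Y(p, J) = (-19 + p)/(-15 + J)
g = 20781/22 (g = (-19 - 16)/(-15 - 7) + 943 = -35/(-22) + 943 = -1/22*(-35) + 943 = 35/22 + 943 = 20781/22 ≈ 944.59)
(-1252 + g) - 2527 = (-1252 + 20781/22) - 2527 = -6763/22 - 2527 = -62357/22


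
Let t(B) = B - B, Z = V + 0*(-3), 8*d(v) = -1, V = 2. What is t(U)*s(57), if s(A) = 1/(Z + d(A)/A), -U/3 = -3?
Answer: 0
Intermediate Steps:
U = 9 (U = -3*(-3) = 9)
d(v) = -⅛ (d(v) = (⅛)*(-1) = -⅛)
Z = 2 (Z = 2 + 0*(-3) = 2 + 0 = 2)
t(B) = 0
s(A) = 1/(2 - 1/(8*A))
t(U)*s(57) = 0*(8*57/(-1 + 16*57)) = 0*(8*57/(-1 + 912)) = 0*(8*57/911) = 0*(8*57*(1/911)) = 0*(456/911) = 0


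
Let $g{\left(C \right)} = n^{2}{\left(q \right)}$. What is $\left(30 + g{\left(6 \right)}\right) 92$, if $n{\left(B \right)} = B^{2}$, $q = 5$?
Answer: $60260$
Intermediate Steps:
$g{\left(C \right)} = 625$ ($g{\left(C \right)} = \left(5^{2}\right)^{2} = 25^{2} = 625$)
$\left(30 + g{\left(6 \right)}\right) 92 = \left(30 + 625\right) 92 = 655 \cdot 92 = 60260$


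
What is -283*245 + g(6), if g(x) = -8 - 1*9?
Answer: -69352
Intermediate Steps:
g(x) = -17 (g(x) = -8 - 9 = -17)
-283*245 + g(6) = -283*245 - 17 = -69335 - 17 = -69352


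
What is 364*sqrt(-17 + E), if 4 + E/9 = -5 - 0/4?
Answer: 2548*I*sqrt(2) ≈ 3603.4*I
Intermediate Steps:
E = -81 (E = -36 + 9*(-5 - 0/4) = -36 + 9*(-5 - 1*0) = -36 + 9*(-5 + 0) = -36 + 9*(-5) = -36 - 45 = -81)
364*sqrt(-17 + E) = 364*sqrt(-17 - 81) = 364*sqrt(-98) = 364*(7*I*sqrt(2)) = 2548*I*sqrt(2)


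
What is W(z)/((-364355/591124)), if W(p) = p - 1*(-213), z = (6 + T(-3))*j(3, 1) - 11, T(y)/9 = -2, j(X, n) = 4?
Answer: -91033096/364355 ≈ -249.85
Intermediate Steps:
T(y) = -18 (T(y) = 9*(-2) = -18)
z = -59 (z = (6 - 18)*4 - 11 = -12*4 - 11 = -48 - 11 = -59)
W(p) = 213 + p (W(p) = p + 213 = 213 + p)
W(z)/((-364355/591124)) = (213 - 59)/((-364355/591124)) = 154/((-364355*1/591124)) = 154/(-364355/591124) = 154*(-591124/364355) = -91033096/364355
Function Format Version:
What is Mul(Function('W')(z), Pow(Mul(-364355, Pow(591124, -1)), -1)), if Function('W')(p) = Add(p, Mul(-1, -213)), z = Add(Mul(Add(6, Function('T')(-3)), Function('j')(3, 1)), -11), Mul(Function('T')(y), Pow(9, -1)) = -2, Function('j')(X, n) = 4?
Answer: Rational(-91033096, 364355) ≈ -249.85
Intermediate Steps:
Function('T')(y) = -18 (Function('T')(y) = Mul(9, -2) = -18)
z = -59 (z = Add(Mul(Add(6, -18), 4), -11) = Add(Mul(-12, 4), -11) = Add(-48, -11) = -59)
Function('W')(p) = Add(213, p) (Function('W')(p) = Add(p, 213) = Add(213, p))
Mul(Function('W')(z), Pow(Mul(-364355, Pow(591124, -1)), -1)) = Mul(Add(213, -59), Pow(Mul(-364355, Pow(591124, -1)), -1)) = Mul(154, Pow(Mul(-364355, Rational(1, 591124)), -1)) = Mul(154, Pow(Rational(-364355, 591124), -1)) = Mul(154, Rational(-591124, 364355)) = Rational(-91033096, 364355)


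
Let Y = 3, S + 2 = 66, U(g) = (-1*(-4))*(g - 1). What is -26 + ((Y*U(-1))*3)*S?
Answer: -4634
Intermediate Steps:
U(g) = -4 + 4*g (U(g) = 4*(-1 + g) = -4 + 4*g)
S = 64 (S = -2 + 66 = 64)
-26 + ((Y*U(-1))*3)*S = -26 + ((3*(-4 + 4*(-1)))*3)*64 = -26 + ((3*(-4 - 4))*3)*64 = -26 + ((3*(-8))*3)*64 = -26 - 24*3*64 = -26 - 72*64 = -26 - 4608 = -4634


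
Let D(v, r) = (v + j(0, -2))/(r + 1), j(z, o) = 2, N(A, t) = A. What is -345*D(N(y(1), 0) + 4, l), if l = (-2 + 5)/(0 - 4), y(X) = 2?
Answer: -11040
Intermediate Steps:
l = -¾ (l = 3/(-4) = 3*(-¼) = -¾ ≈ -0.75000)
D(v, r) = (2 + v)/(1 + r) (D(v, r) = (v + 2)/(r + 1) = (2 + v)/(1 + r))
-345*D(N(y(1), 0) + 4, l) = -345*(2 + (2 + 4))/(1 - ¾) = -345*(2 + 6)/¼ = -1380*8 = -345*32 = -11040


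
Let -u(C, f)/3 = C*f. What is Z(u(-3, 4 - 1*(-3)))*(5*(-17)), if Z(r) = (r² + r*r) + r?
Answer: -680085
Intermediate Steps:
u(C, f) = -3*C*f
Z(r) = r + 2*r² (Z(r) = (r² + r²) + r = 2*r² + r = r + 2*r²)
Z(u(-3, 4 - 1*(-3)))*(5*(-17)) = ((-3*(-3)*(4 - 1*(-3)))*(1 + 2*(-3*(-3)*(4 - 1*(-3)))))*(5*(-17)) = ((-3*(-3)*(4 + 3))*(1 + 2*(-3*(-3)*(4 + 3))))*(-85) = ((-3*(-3)*7)*(1 + 2*(-3*(-3)*7)))*(-85) = (63*(1 + 2*63))*(-85) = (63*(1 + 126))*(-85) = (63*127)*(-85) = 8001*(-85) = -680085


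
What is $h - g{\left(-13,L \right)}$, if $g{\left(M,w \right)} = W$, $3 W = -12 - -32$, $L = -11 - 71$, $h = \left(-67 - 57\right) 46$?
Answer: $- \frac{17132}{3} \approx -5710.7$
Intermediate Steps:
$h = -5704$ ($h = \left(-124\right) 46 = -5704$)
$L = -82$
$W = \frac{20}{3}$ ($W = \frac{-12 - -32}{3} = \frac{-12 + 32}{3} = \frac{1}{3} \cdot 20 = \frac{20}{3} \approx 6.6667$)
$g{\left(M,w \right)} = \frac{20}{3}$
$h - g{\left(-13,L \right)} = -5704 - \frac{20}{3} = - \frac{17132}{3}$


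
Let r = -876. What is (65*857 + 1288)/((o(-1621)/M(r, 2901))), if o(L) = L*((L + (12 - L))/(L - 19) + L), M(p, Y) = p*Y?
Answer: -59382326657880/1077337673 ≈ -55120.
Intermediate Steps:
M(p, Y) = Y*p
o(L) = L*(L + 12/(-19 + L)) (o(L) = L*(12/(-19 + L) + L) = L*(L + 12/(-19 + L)))
(65*857 + 1288)/((o(-1621)/M(r, 2901))) = (65*857 + 1288)/(((-1621*(12 + (-1621)² - 19*(-1621))/(-19 - 1621))/((2901*(-876))))) = (55705 + 1288)/((-1621*(12 + 2627641 + 30799)/(-1640)/(-2541276))) = 56993/((-1621*(-1/1640)*2658452*(-1/2541276))) = 56993/(((1077337673/410)*(-1/2541276))) = 56993/(-1077337673/1041923160) = 56993*(-1041923160/1077337673) = -59382326657880/1077337673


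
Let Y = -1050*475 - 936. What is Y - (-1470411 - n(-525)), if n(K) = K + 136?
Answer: 970336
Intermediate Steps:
n(K) = 136 + K
Y = -499686 (Y = -498750 - 936 = -499686)
Y - (-1470411 - n(-525)) = -499686 - (-1470411 - (136 - 525)) = -499686 - (-1470411 - 1*(-389)) = -499686 - (-1470411 + 389) = -499686 - 1*(-1470022) = -499686 + 1470022 = 970336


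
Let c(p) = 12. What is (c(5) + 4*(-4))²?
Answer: 16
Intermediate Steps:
(c(5) + 4*(-4))² = (12 + 4*(-4))² = (12 - 16)² = (-4)² = 16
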